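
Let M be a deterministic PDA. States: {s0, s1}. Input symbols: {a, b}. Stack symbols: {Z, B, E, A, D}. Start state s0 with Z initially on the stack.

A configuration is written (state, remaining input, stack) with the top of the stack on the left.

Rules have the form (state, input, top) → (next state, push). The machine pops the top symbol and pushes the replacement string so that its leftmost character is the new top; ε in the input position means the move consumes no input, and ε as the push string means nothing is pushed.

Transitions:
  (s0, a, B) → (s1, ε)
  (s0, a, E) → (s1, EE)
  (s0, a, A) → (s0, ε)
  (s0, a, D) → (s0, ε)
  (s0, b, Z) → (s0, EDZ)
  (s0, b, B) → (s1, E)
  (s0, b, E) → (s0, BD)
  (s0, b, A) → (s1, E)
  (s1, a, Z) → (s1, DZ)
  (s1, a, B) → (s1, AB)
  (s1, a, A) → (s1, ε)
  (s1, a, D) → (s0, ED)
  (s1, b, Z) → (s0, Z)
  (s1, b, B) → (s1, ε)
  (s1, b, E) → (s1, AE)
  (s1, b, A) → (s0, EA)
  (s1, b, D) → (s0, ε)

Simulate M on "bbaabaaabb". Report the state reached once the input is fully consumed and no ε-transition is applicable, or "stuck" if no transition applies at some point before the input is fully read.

s0

(s0, bbaabaaabb, Z) ⊢ (s0, baabaaabb, EDZ) ⊢ (s0, aabaaabb, BDDZ) ⊢ (s1, abaaabb, DDZ) ⊢ (s0, baaabb, EDDZ) ⊢ (s0, aaabb, BDDDZ) ⊢ (s1, aabb, DDDZ) ⊢ (s0, abb, EDDDZ) ⊢ (s1, bb, EEDDDZ) ⊢ (s1, b, AEEDDDZ) ⊢ (s0, ε, EAEEDDDZ)
All input consumed; M is in state s0.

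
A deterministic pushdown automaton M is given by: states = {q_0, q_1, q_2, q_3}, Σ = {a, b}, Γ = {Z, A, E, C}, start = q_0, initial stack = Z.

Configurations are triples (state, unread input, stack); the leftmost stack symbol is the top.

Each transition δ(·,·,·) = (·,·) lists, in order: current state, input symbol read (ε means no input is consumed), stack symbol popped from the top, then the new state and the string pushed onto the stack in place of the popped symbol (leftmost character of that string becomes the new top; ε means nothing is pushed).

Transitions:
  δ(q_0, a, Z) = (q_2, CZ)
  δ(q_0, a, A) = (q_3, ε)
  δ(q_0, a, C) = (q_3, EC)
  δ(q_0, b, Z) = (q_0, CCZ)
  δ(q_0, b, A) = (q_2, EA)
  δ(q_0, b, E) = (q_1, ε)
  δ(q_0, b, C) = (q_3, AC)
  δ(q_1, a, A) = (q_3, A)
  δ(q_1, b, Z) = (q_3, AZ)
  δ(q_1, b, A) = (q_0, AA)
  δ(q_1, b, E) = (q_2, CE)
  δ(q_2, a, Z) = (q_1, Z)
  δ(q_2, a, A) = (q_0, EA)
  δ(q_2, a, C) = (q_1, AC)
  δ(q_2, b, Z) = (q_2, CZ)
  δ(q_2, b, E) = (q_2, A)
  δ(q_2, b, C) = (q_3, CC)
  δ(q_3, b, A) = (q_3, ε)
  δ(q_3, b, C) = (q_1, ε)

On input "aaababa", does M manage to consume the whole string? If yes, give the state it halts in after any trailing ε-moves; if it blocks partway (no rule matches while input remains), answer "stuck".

(q_0, aaababa, Z)
  read a, top Z: go to q_2, push CZ → (q_2, aababa, CZ)
  read a, top C: go to q_1, push AC → (q_1, ababa, ACZ)
  read a, top A: go to q_3, push A → (q_3, baba, ACZ)
  read b, top A: go to q_3, push ε → (q_3, aba, CZ)
No transition for (q_3, a, top C); M blocks with input aba remaining.

stuck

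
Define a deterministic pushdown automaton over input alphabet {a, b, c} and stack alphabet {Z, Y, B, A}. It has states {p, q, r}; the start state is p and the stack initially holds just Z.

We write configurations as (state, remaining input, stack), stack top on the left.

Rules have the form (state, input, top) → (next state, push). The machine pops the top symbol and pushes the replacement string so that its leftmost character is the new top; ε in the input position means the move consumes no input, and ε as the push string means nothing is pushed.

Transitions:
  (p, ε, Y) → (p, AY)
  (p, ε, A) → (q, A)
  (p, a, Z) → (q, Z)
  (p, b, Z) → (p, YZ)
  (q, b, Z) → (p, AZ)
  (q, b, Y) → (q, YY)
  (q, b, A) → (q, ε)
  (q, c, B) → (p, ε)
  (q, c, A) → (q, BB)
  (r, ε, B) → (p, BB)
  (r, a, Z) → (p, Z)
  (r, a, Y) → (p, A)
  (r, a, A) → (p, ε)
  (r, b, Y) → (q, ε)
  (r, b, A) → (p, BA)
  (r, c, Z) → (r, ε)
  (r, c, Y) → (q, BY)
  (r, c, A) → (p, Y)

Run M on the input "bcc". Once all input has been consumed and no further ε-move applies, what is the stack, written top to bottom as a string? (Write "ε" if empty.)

BYZ

(p, bcc, Z)
  read b, top Z: go to p, push YZ → (p, cc, YZ)
  ε-move, top Y: go to p, push AY → (p, cc, AYZ)
  ε-move, top A: go to q, push A → (q, cc, AYZ)
  read c, top A: go to q, push BB → (q, c, BBYZ)
  read c, top B: go to p, push ε → (p, ε, BYZ)
All input consumed in state p with stack BYZ.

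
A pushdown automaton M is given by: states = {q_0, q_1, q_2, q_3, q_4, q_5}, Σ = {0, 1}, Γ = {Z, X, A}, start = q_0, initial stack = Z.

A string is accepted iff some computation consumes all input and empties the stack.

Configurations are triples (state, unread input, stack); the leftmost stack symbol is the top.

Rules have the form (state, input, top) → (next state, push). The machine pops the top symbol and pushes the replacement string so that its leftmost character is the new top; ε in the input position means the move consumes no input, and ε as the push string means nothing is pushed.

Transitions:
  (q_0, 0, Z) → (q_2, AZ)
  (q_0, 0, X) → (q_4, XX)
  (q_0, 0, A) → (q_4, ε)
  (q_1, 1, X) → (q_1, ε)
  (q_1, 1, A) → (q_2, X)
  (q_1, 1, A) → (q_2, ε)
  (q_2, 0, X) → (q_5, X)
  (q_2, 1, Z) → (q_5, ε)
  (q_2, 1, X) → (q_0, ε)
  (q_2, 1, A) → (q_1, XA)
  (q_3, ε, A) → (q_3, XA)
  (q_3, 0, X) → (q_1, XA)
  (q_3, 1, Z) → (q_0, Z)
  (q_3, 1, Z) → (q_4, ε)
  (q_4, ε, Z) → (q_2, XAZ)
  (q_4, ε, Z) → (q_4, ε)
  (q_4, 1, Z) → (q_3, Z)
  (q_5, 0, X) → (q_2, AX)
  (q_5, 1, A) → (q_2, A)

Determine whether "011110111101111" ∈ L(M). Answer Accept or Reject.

Accept

One accepting computation: (q_0, 011110111101111, Z) ⊢ (q_2, 11110111101111, AZ) ⊢ (q_1, 1110111101111, XAZ) ⊢ (q_1, 110111101111, AZ) ⊢ (q_2, 10111101111, XZ) ⊢ (q_0, 0111101111, Z) ⊢ (q_2, 111101111, AZ) ⊢ (q_1, 11101111, XAZ) ⊢ (q_1, 1101111, AZ) ⊢ (q_2, 101111, XZ) ⊢ (q_0, 01111, Z) ⊢ (q_2, 1111, AZ) ⊢ (q_1, 111, XAZ) ⊢ (q_1, 11, AZ) ⊢ (q_2, 1, Z) ⊢ (q_5, ε, ε)
All input consumed and the stack is empty.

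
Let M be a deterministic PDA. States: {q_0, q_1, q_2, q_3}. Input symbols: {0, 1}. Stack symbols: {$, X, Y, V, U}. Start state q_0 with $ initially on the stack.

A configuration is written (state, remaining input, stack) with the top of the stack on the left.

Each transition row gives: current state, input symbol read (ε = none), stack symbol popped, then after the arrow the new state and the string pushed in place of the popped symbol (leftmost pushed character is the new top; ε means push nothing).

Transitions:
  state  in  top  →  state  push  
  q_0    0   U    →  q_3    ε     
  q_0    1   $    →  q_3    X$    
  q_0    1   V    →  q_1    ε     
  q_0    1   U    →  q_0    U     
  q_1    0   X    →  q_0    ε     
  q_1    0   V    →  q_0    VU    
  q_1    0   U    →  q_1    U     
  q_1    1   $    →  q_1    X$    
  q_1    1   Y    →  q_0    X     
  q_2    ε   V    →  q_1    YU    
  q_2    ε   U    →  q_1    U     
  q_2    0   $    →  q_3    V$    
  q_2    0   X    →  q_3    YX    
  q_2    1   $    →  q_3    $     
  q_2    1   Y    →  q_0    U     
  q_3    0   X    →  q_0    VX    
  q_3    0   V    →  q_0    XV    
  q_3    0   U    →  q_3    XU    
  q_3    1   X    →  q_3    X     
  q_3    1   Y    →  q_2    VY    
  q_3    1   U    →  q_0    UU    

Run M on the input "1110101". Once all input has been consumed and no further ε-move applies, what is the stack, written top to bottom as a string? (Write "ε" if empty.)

X$

(q_0, 1110101, $)
  read 1, top $: go to q_3, push X$ → (q_3, 110101, X$)
  read 1, top X: go to q_3, push X → (q_3, 10101, X$)
  read 1, top X: go to q_3, push X → (q_3, 0101, X$)
  read 0, top X: go to q_0, push VX → (q_0, 101, VX$)
  read 1, top V: go to q_1, push ε → (q_1, 01, X$)
  read 0, top X: go to q_0, push ε → (q_0, 1, $)
  read 1, top $: go to q_3, push X$ → (q_3, ε, X$)
All input consumed in state q_3 with stack X$.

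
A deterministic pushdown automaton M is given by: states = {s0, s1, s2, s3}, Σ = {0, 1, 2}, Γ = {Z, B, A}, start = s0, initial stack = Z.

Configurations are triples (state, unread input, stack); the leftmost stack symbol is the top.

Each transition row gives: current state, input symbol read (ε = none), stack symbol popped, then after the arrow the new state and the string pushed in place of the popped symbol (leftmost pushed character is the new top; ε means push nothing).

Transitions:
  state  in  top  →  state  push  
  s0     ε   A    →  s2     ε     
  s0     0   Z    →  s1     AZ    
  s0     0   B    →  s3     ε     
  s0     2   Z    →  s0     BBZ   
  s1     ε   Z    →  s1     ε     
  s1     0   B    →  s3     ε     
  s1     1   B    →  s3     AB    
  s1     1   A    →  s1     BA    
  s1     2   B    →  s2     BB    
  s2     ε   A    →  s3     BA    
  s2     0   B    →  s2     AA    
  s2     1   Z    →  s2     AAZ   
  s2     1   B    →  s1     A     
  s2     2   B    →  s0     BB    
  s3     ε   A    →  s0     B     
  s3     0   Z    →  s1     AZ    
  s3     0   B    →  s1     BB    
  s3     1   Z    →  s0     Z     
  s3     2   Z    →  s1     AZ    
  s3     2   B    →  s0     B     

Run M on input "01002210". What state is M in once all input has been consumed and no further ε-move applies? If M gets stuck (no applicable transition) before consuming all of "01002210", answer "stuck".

stuck

(s0, 01002210, Z)
  read 0, top Z: go to s1, push AZ → (s1, 1002210, AZ)
  read 1, top A: go to s1, push BA → (s1, 002210, BAZ)
  read 0, top B: go to s3, push ε → (s3, 02210, AZ)
  ε-move, top A: go to s0, push B → (s0, 02210, BZ)
  read 0, top B: go to s3, push ε → (s3, 2210, Z)
  read 2, top Z: go to s1, push AZ → (s1, 210, AZ)
No transition for (s1, 2, top A); M blocks with input 210 remaining.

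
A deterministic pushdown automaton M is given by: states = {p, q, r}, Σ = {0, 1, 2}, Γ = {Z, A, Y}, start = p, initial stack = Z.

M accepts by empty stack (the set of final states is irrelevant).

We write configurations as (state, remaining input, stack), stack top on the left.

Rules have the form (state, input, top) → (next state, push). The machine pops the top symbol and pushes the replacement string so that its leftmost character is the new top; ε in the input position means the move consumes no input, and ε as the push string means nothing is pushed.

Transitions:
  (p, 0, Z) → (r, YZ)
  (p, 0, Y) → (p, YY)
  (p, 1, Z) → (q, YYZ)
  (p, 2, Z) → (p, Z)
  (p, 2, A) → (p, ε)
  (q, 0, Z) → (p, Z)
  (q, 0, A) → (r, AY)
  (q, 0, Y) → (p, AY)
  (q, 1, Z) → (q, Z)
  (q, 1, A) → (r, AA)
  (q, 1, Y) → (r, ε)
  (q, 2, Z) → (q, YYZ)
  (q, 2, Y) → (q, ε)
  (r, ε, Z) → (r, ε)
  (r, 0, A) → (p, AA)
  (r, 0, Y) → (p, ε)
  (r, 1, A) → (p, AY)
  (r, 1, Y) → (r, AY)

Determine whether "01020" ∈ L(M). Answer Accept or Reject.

(p, 01020, Z)
  read 0, top Z: go to r, push YZ → (r, 1020, YZ)
  read 1, top Y: go to r, push AY → (r, 020, AYZ)
  read 0, top A: go to p, push AA → (p, 20, AAYZ)
  read 2, top A: go to p, push ε → (p, 0, AYZ)
No transition applies at (p, 0, AYZ); input not fully consumed.

Reject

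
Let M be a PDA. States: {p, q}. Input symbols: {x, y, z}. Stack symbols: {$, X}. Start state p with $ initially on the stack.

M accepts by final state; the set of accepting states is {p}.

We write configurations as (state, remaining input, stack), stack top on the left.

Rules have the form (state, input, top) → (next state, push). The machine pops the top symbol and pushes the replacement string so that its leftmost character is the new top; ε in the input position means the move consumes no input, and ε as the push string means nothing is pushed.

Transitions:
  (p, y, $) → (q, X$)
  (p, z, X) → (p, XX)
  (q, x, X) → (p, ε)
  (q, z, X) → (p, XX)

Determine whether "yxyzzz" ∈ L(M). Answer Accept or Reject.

One accepting computation: (p, yxyzzz, $) ⊢ (q, xyzzz, X$) ⊢ (p, yzzz, $) ⊢ (q, zzz, X$) ⊢ (p, zz, XX$) ⊢ (p, z, XXX$) ⊢ (p, ε, XXXX$)
All input consumed and state p ∈ F.

Accept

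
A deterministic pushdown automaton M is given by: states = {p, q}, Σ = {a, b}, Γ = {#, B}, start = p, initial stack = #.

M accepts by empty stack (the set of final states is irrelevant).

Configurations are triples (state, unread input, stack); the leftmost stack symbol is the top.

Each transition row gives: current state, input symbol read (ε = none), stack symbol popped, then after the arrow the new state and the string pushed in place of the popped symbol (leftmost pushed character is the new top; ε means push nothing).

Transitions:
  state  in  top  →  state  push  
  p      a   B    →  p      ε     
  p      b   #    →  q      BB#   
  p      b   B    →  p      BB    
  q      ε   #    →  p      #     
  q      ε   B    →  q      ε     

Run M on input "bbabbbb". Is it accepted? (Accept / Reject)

(p, bbabbbb, #)
  read b, top #: go to q, push BB# → (q, babbbb, BB#)
  ε-move, top B: go to q, push ε → (q, babbbb, B#)
  ε-move, top B: go to q, push ε → (q, babbbb, #)
  ε-move, top #: go to p, push # → (p, babbbb, #)
  read b, top #: go to q, push BB# → (q, abbbb, BB#)
  ε-move, top B: go to q, push ε → (q, abbbb, B#)
  ε-move, top B: go to q, push ε → (q, abbbb, #)
  ε-move, top #: go to p, push # → (p, abbbb, #)
No transition applies at (p, abbbb, #); input not fully consumed.

Reject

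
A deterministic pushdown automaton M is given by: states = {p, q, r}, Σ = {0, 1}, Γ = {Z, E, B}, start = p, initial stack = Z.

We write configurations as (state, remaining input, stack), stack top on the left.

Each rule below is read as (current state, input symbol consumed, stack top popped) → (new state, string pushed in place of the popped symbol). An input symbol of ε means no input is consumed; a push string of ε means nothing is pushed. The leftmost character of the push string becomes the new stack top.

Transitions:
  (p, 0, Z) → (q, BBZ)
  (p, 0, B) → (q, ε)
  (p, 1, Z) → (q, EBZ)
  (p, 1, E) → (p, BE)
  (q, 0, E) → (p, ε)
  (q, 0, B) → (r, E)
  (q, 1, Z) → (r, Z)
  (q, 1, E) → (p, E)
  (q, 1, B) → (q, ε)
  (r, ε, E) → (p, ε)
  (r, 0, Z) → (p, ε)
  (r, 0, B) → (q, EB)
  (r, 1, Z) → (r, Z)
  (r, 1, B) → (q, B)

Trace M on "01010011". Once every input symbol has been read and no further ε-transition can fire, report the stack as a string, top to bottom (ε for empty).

Z

(p, 01010011, Z) ⊢ (q, 1010011, BBZ) ⊢ (q, 010011, BZ) ⊢ (r, 10011, EZ) ⊢ (p, 10011, Z) ⊢ (q, 0011, EBZ) ⊢ (p, 011, BZ) ⊢ (q, 11, Z) ⊢ (r, 1, Z) ⊢ (r, ε, Z)
All input consumed in state r with stack Z.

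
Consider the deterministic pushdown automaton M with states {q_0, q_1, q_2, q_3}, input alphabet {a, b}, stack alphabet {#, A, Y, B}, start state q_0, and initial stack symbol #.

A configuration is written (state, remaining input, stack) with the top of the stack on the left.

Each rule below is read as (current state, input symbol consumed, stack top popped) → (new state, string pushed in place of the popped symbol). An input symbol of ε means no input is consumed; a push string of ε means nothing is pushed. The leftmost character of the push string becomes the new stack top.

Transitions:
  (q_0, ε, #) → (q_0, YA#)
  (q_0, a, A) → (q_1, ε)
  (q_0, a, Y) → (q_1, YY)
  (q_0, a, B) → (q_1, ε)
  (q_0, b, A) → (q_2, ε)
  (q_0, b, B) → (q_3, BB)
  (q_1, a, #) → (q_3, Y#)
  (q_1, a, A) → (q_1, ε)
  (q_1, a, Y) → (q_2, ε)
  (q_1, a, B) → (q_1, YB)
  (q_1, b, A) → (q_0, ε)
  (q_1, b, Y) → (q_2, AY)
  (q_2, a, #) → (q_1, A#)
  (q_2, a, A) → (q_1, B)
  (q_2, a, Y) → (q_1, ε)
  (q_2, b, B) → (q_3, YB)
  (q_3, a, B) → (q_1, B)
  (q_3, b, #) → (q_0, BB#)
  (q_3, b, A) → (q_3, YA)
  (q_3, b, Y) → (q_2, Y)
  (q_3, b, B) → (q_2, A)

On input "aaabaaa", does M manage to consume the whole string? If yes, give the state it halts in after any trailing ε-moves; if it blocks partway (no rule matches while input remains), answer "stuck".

q_1

(q_0, aaabaaa, #)
  ε-move, top #: go to q_0, push YA# → (q_0, aaabaaa, YA#)
  read a, top Y: go to q_1, push YY → (q_1, aabaaa, YYA#)
  read a, top Y: go to q_2, push ε → (q_2, abaaa, YA#)
  read a, top Y: go to q_1, push ε → (q_1, baaa, A#)
  read b, top A: go to q_0, push ε → (q_0, aaa, #)
  ε-move, top #: go to q_0, push YA# → (q_0, aaa, YA#)
  read a, top Y: go to q_1, push YY → (q_1, aa, YYA#)
  read a, top Y: go to q_2, push ε → (q_2, a, YA#)
  read a, top Y: go to q_1, push ε → (q_1, ε, A#)
All input consumed; M is in state q_1.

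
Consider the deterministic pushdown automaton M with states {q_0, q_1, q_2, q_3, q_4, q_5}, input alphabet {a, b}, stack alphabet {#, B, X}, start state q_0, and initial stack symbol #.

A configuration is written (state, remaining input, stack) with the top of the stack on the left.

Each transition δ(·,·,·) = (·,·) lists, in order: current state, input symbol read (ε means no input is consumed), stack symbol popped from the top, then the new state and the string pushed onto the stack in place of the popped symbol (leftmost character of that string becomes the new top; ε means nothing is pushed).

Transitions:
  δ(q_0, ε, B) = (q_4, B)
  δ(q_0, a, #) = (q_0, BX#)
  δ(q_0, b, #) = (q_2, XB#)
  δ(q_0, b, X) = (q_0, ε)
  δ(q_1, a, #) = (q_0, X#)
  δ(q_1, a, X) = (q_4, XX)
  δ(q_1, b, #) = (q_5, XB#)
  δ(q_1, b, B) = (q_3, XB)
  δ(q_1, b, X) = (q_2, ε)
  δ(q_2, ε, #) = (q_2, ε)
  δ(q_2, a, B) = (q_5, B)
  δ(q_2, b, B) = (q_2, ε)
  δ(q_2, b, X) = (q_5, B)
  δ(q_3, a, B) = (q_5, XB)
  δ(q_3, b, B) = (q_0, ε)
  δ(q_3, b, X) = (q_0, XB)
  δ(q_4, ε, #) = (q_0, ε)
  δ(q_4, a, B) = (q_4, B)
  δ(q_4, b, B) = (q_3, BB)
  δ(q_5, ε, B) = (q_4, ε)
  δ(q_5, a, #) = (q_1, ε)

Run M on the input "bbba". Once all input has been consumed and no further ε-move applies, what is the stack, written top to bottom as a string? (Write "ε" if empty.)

(q_0, bbba, #)
  read b, top #: go to q_2, push XB# → (q_2, bba, XB#)
  read b, top X: go to q_5, push B → (q_5, ba, BB#)
  ε-move, top B: go to q_4, push ε → (q_4, ba, B#)
  read b, top B: go to q_3, push BB → (q_3, a, BB#)
  read a, top B: go to q_5, push XB → (q_5, ε, XBB#)
All input consumed in state q_5 with stack XBB#.

XBB#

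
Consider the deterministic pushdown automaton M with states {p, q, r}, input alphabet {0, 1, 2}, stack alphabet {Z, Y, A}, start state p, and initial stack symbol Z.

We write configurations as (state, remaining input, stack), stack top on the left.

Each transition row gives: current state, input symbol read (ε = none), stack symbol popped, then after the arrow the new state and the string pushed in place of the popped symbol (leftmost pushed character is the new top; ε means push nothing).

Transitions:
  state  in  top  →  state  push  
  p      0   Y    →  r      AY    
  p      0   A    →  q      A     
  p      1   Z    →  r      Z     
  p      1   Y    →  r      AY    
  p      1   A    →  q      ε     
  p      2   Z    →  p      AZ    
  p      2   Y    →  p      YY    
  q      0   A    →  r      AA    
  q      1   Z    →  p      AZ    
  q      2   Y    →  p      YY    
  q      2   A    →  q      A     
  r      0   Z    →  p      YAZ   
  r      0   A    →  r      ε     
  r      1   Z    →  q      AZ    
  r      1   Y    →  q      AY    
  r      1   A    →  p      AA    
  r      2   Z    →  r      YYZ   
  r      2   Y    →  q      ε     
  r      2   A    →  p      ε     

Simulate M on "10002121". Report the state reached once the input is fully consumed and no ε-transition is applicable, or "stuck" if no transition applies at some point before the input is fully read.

stuck

(p, 10002121, Z) ⊢ (r, 0002121, Z) ⊢ (p, 002121, YAZ) ⊢ (r, 02121, AYAZ) ⊢ (r, 2121, YAZ) ⊢ (q, 121, AZ)
No transition for (q, 1, top A); M blocks with input 121 remaining.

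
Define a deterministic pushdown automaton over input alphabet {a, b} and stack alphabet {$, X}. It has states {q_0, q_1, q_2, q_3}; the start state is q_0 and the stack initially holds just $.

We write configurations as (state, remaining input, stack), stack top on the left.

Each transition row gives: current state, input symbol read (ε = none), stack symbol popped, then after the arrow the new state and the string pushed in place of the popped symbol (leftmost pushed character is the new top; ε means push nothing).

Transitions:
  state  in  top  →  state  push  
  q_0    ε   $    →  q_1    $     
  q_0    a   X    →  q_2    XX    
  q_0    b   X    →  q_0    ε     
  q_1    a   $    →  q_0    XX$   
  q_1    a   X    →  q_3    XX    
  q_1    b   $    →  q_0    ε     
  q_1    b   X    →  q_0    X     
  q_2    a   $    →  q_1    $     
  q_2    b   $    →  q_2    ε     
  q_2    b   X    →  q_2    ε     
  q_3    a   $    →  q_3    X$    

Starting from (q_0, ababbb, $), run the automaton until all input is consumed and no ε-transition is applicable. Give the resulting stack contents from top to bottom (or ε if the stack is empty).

(q_0, ababbb, $) ⊢ (q_1, ababbb, $) ⊢ (q_0, babbb, XX$) ⊢ (q_0, abbb, X$) ⊢ (q_2, bbb, XX$) ⊢ (q_2, bb, X$) ⊢ (q_2, b, $) ⊢ (q_2, ε, ε)
All input consumed in state q_2 with stack ε.

ε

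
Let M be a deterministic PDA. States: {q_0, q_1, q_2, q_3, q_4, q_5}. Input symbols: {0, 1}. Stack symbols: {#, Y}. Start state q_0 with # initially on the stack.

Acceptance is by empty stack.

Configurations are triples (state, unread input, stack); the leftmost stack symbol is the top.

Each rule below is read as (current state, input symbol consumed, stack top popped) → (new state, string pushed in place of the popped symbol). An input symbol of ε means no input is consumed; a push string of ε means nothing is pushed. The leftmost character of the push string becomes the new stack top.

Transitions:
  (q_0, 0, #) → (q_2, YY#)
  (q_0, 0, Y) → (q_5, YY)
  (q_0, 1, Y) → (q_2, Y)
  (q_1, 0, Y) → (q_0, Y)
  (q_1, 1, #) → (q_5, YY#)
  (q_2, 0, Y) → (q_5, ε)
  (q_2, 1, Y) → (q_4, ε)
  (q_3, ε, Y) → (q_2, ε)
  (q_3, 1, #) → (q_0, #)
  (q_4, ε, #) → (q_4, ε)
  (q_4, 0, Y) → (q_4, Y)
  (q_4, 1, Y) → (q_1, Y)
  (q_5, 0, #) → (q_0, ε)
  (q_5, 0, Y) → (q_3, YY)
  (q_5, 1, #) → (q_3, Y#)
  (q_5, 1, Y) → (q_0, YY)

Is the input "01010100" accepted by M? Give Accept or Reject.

(q_0, 01010100, #)
  read 0, top #: go to q_2, push YY# → (q_2, 1010100, YY#)
  read 1, top Y: go to q_4, push ε → (q_4, 010100, Y#)
  read 0, top Y: go to q_4, push Y → (q_4, 10100, Y#)
  read 1, top Y: go to q_1, push Y → (q_1, 0100, Y#)
  read 0, top Y: go to q_0, push Y → (q_0, 100, Y#)
  read 1, top Y: go to q_2, push Y → (q_2, 00, Y#)
  read 0, top Y: go to q_5, push ε → (q_5, 0, #)
  read 0, top #: go to q_0, push ε → (q_0, ε, ε)
All input consumed and the stack is empty.

Accept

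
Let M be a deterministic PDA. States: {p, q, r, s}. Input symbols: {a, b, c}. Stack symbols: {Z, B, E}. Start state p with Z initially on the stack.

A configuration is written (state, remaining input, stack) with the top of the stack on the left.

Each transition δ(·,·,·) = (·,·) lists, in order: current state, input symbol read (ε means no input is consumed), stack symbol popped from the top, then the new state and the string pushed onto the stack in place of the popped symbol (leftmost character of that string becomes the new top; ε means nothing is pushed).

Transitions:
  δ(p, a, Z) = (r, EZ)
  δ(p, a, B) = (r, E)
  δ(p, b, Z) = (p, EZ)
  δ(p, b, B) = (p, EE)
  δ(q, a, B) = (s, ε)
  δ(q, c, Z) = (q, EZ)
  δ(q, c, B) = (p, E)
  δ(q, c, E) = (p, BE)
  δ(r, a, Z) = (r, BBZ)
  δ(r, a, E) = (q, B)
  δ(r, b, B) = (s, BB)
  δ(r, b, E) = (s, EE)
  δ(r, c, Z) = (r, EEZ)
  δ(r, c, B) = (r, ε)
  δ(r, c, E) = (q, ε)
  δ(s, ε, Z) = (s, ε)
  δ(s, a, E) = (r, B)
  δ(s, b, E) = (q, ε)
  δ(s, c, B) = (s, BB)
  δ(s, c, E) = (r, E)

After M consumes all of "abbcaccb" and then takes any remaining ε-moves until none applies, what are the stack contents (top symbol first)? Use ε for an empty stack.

EEEZ

(p, abbcaccb, Z)
  read a, top Z: go to r, push EZ → (r, bbcaccb, EZ)
  read b, top E: go to s, push EE → (s, bcaccb, EEZ)
  read b, top E: go to q, push ε → (q, caccb, EZ)
  read c, top E: go to p, push BE → (p, accb, BEZ)
  read a, top B: go to r, push E → (r, ccb, EEZ)
  read c, top E: go to q, push ε → (q, cb, EZ)
  read c, top E: go to p, push BE → (p, b, BEZ)
  read b, top B: go to p, push EE → (p, ε, EEEZ)
All input consumed in state p with stack EEEZ.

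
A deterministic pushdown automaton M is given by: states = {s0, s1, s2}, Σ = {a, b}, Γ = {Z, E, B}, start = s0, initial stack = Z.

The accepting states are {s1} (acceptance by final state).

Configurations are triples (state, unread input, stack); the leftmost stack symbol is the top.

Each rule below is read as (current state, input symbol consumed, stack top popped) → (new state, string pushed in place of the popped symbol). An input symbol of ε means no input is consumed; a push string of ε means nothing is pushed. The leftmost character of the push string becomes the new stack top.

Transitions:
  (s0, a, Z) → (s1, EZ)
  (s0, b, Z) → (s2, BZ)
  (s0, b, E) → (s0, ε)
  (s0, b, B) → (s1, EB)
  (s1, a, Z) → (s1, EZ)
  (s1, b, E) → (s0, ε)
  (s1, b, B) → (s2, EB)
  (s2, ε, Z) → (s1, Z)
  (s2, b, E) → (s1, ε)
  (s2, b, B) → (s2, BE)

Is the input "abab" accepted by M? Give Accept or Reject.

Reject

(s0, abab, Z) ⊢ (s1, bab, EZ) ⊢ (s0, ab, Z) ⊢ (s1, b, EZ) ⊢ (s0, ε, Z)
All input consumed; state s0 ∉ F and no further ε-move applies.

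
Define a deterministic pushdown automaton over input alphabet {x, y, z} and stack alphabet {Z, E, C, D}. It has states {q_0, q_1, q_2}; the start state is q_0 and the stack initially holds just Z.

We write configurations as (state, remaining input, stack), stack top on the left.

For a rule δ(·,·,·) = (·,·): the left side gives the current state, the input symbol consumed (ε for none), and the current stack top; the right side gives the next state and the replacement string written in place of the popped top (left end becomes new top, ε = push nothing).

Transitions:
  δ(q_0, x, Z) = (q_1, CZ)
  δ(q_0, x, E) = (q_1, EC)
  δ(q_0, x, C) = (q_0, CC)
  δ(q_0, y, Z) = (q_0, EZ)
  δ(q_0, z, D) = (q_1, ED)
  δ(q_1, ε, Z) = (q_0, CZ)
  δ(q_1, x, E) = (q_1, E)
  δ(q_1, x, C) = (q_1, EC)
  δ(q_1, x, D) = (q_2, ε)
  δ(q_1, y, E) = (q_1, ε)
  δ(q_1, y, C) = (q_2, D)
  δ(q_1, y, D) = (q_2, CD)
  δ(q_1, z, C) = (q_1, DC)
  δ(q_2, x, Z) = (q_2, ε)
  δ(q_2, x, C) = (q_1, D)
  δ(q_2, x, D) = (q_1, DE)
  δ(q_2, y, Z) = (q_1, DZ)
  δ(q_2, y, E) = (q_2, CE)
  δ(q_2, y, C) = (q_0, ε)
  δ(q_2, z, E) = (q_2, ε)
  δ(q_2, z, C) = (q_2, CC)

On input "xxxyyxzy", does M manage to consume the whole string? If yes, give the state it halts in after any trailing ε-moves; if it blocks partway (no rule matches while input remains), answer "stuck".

(q_0, xxxyyxzy, Z)
  read x, top Z: go to q_1, push CZ → (q_1, xxyyxzy, CZ)
  read x, top C: go to q_1, push EC → (q_1, xyyxzy, ECZ)
  read x, top E: go to q_1, push E → (q_1, yyxzy, ECZ)
  read y, top E: go to q_1, push ε → (q_1, yxzy, CZ)
  read y, top C: go to q_2, push D → (q_2, xzy, DZ)
  read x, top D: go to q_1, push DE → (q_1, zy, DEZ)
No transition for (q_1, z, top D); M blocks with input zy remaining.

stuck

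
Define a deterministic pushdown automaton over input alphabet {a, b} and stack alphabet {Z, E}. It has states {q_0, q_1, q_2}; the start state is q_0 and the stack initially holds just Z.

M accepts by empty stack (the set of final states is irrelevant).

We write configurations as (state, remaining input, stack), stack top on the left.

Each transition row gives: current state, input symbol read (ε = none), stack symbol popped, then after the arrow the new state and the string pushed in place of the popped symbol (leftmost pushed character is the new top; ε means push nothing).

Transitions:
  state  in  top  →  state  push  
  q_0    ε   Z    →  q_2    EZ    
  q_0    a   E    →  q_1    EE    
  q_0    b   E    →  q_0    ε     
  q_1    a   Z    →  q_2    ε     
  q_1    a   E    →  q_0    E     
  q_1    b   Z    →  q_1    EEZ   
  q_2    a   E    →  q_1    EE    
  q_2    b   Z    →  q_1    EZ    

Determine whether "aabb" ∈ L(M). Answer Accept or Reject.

Reject

(q_0, aabb, Z)
  ε-move, top Z: go to q_2, push EZ → (q_2, aabb, EZ)
  read a, top E: go to q_1, push EE → (q_1, abb, EEZ)
  read a, top E: go to q_0, push E → (q_0, bb, EEZ)
  read b, top E: go to q_0, push ε → (q_0, b, EZ)
  read b, top E: go to q_0, push ε → (q_0, ε, Z)
  ε-move, top Z: go to q_2, push EZ → (q_2, ε, EZ)
All input consumed; stack is EZ, not empty, and no further ε-move applies.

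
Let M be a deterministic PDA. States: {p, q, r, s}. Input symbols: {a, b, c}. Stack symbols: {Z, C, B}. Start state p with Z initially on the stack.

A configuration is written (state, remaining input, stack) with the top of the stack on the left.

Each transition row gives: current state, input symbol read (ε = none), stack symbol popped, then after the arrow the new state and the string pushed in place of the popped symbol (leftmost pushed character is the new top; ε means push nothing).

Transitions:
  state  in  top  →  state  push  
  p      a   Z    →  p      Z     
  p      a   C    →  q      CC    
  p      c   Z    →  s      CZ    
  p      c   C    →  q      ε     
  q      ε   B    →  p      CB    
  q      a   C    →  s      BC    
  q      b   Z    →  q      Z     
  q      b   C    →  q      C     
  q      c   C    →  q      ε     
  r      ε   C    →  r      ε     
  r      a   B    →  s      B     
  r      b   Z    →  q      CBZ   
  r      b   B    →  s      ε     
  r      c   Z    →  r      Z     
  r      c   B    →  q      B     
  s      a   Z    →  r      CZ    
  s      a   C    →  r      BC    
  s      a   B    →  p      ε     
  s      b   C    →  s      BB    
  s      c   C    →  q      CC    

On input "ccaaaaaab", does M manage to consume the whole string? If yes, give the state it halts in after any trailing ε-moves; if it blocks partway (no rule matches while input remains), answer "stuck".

(p, ccaaaaaab, Z)
  read c, top Z: go to s, push CZ → (s, caaaaaab, CZ)
  read c, top C: go to q, push CC → (q, aaaaaab, CCZ)
  read a, top C: go to s, push BC → (s, aaaaab, BCCZ)
  read a, top B: go to p, push ε → (p, aaaab, CCZ)
  read a, top C: go to q, push CC → (q, aaab, CCCZ)
  read a, top C: go to s, push BC → (s, aab, BCCCZ)
  read a, top B: go to p, push ε → (p, ab, CCCZ)
  read a, top C: go to q, push CC → (q, b, CCCCZ)
  read b, top C: go to q, push C → (q, ε, CCCCZ)
All input consumed; M is in state q.

q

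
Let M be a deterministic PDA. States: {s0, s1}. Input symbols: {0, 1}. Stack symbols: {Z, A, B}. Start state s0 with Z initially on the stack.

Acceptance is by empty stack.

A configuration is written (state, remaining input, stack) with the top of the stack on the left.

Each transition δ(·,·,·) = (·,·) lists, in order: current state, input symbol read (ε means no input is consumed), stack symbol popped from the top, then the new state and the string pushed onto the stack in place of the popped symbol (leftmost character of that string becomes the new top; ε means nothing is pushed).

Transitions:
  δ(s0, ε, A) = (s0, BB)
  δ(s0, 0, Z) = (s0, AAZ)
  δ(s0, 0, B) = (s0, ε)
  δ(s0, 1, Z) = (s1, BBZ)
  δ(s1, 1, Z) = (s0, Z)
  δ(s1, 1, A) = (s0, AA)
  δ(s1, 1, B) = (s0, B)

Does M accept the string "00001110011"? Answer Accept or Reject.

(s0, 00001110011, Z) ⊢ (s0, 0001110011, AAZ) ⊢ (s0, 0001110011, BBAZ) ⊢ (s0, 001110011, BAZ) ⊢ (s0, 01110011, AZ) ⊢ (s0, 01110011, BBZ) ⊢ (s0, 1110011, BZ)
No transition applies at (s0, 1110011, BZ); input not fully consumed.

Reject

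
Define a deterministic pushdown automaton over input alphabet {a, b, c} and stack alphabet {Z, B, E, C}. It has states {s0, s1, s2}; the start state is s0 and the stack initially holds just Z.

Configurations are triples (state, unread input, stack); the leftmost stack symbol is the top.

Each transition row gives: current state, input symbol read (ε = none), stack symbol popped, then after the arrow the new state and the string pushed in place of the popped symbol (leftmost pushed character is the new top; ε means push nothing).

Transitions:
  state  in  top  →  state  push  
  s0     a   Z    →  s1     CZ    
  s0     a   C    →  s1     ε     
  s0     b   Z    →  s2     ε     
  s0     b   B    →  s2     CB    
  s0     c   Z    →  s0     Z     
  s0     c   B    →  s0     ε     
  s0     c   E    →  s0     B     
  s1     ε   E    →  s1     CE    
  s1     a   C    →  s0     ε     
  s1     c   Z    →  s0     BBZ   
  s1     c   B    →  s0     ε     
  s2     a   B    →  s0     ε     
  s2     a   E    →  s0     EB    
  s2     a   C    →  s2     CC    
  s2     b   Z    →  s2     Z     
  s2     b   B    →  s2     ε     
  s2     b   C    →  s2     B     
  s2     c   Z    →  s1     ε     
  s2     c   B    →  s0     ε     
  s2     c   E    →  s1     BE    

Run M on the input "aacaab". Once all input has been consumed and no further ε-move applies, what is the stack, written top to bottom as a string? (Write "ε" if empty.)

ε

(s0, aacaab, Z)
  read a, top Z: go to s1, push CZ → (s1, acaab, CZ)
  read a, top C: go to s0, push ε → (s0, caab, Z)
  read c, top Z: go to s0, push Z → (s0, aab, Z)
  read a, top Z: go to s1, push CZ → (s1, ab, CZ)
  read a, top C: go to s0, push ε → (s0, b, Z)
  read b, top Z: go to s2, push ε → (s2, ε, ε)
All input consumed in state s2 with stack ε.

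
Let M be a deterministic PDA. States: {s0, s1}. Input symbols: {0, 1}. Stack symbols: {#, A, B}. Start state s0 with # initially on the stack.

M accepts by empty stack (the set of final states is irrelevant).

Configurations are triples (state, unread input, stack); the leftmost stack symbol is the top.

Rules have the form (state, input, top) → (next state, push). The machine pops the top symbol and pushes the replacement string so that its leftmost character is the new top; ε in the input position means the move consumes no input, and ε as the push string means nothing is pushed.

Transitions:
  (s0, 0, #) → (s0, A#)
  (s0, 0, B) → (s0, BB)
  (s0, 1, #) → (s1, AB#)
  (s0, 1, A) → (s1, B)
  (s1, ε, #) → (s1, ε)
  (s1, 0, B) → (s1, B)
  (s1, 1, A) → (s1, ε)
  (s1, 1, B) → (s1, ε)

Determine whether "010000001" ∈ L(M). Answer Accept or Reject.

Accept

(s0, 010000001, #)
  read 0, top #: go to s0, push A# → (s0, 10000001, A#)
  read 1, top A: go to s1, push B → (s1, 0000001, B#)
  read 0, top B: go to s1, push B → (s1, 000001, B#)
  read 0, top B: go to s1, push B → (s1, 00001, B#)
  read 0, top B: go to s1, push B → (s1, 0001, B#)
  read 0, top B: go to s1, push B → (s1, 001, B#)
  read 0, top B: go to s1, push B → (s1, 01, B#)
  read 0, top B: go to s1, push B → (s1, 1, B#)
  read 1, top B: go to s1, push ε → (s1, ε, #)
  ε-move, top #: go to s1, push ε → (s1, ε, ε)
All input consumed and the stack is empty.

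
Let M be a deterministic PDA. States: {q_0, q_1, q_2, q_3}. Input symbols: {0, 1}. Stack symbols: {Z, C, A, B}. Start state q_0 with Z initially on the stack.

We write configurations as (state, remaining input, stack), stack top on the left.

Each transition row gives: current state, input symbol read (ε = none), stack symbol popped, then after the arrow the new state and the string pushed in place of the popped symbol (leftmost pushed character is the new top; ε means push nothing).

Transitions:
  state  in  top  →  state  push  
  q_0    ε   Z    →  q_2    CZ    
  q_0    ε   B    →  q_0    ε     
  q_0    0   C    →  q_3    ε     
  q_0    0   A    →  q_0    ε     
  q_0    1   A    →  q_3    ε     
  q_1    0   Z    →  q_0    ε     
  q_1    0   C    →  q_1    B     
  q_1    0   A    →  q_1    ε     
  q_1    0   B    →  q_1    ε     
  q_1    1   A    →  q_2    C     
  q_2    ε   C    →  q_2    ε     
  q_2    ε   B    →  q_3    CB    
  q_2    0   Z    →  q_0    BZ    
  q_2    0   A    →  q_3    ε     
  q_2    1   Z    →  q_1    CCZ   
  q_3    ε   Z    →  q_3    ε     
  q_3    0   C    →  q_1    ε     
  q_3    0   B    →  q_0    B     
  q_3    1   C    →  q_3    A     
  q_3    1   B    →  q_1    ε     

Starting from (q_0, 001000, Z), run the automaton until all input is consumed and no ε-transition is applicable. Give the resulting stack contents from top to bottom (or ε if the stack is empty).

BZ

(q_0, 001000, Z) ⊢ (q_2, 001000, CZ) ⊢ (q_2, 001000, Z) ⊢ (q_0, 01000, BZ) ⊢ (q_0, 01000, Z) ⊢ (q_2, 01000, CZ) ⊢ (q_2, 01000, Z) ⊢ (q_0, 1000, BZ) ⊢ (q_0, 1000, Z) ⊢ (q_2, 1000, CZ) ⊢ (q_2, 1000, Z) ⊢ (q_1, 000, CCZ) ⊢ (q_1, 00, BCZ) ⊢ (q_1, 0, CZ) ⊢ (q_1, ε, BZ)
All input consumed in state q_1 with stack BZ.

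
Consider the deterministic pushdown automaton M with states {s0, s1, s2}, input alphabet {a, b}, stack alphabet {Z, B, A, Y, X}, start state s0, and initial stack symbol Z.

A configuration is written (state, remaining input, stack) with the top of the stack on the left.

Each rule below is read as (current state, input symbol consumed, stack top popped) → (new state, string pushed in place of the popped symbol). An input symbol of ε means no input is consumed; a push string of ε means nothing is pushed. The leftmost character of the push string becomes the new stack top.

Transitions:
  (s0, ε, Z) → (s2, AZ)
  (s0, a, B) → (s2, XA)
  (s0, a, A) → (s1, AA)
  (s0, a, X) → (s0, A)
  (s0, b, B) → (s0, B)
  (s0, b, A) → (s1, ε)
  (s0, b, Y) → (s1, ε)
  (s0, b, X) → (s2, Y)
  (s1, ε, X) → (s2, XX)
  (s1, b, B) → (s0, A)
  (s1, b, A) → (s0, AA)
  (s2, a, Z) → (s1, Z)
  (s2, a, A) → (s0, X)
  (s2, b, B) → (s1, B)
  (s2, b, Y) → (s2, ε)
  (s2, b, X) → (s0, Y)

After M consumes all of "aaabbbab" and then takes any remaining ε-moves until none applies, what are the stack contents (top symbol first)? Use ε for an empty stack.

AAAAAZ

(s0, aaabbbab, Z) ⊢ (s2, aaabbbab, AZ) ⊢ (s0, aabbbab, XZ) ⊢ (s0, abbbab, AZ) ⊢ (s1, bbbab, AAZ) ⊢ (s0, bbab, AAAZ) ⊢ (s1, bab, AAZ) ⊢ (s0, ab, AAAZ) ⊢ (s1, b, AAAAZ) ⊢ (s0, ε, AAAAAZ)
All input consumed in state s0 with stack AAAAAZ.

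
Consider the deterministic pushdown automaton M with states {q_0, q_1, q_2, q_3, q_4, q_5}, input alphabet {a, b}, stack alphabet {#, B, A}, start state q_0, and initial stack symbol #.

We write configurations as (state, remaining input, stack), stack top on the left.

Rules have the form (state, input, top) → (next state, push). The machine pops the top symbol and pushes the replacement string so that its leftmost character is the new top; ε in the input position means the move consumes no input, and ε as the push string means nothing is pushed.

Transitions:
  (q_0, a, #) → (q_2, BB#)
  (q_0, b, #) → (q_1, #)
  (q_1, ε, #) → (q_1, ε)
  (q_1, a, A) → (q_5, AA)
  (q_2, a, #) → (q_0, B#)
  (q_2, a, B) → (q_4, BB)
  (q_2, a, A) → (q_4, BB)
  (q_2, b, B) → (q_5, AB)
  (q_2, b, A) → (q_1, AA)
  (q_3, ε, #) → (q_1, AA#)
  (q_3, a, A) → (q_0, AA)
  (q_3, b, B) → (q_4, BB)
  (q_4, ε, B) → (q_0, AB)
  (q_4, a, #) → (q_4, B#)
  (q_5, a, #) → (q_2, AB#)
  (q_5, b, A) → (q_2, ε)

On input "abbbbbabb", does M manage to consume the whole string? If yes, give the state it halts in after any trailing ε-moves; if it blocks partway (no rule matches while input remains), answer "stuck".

(q_0, abbbbbabb, #) ⊢ (q_2, bbbbbabb, BB#) ⊢ (q_5, bbbbabb, ABB#) ⊢ (q_2, bbbabb, BB#) ⊢ (q_5, bbabb, ABB#) ⊢ (q_2, babb, BB#) ⊢ (q_5, abb, ABB#)
No transition for (q_5, a, top A); M blocks with input abb remaining.

stuck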